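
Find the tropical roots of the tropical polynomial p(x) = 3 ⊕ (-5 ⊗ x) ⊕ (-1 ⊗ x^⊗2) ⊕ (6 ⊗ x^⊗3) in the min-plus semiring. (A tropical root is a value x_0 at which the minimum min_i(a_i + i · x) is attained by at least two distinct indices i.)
Roots: {-7, -4, 8}

Each tropical root is a break point of the lower envelope of the lines y = a_i + i · x (there are 4 lines, with slopes 0, 1, ..., 3). Only the lines that attain the minimum somewhere contribute to roots; other lines are dominated. Here the surviving (envelope) indices are i = 3, i = 2, i = 1, i = 0.
Intersections between consecutive envelope lines give the roots: for adjacent envelope indices i < j the intersection is x = (a_i − a_j) / (j − i). Reading off the sorted break points: {-7, -4, 8}.
Verification: at each break x_0, at least two indices attain the minimum of min_i(a_i + i · x_0).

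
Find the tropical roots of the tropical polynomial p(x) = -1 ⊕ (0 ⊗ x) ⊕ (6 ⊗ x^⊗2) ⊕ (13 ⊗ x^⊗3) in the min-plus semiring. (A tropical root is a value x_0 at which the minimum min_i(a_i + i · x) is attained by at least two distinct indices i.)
Roots: {-7, -6, -1}

Each tropical root is a break point of the lower envelope of the lines y = a_i + i · x (there are 4 lines, with slopes 0, 1, ..., 3). Only the lines that attain the minimum somewhere contribute to roots; other lines are dominated. Here the surviving (envelope) indices are i = 3, i = 2, i = 1, i = 0.
Intersections between consecutive envelope lines give the roots: for adjacent envelope indices i < j the intersection is x = (a_i − a_j) / (j − i). Reading off the sorted break points: {-7, -6, -1}.
Verification: at each break x_0, at least two indices attain the minimum of min_i(a_i + i · x_0).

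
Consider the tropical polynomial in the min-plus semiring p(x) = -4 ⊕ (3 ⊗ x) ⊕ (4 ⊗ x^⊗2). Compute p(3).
p(3) = -4

A tropical monomial a ⊗ x^⊗i evaluates to a + i · x. Evaluating each term at x = 3:
  Term 0 contributes -4 + 0 · 3 = -4
  Term 1 contributes 3 + 1 · 3 = 6
  Term 2 contributes 4 + 2 · 3 = 10
p(3) = ⊕ of these = min[-4, 6, 10] = -4.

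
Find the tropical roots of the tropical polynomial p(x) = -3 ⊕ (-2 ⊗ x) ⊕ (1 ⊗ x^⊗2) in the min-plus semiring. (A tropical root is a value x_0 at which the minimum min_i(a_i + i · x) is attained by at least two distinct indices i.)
Roots: {-3, -1}

Each tropical root is a break point of the lower envelope of the lines y = a_i + i · x (there are 3 lines, with slopes 0, 1, ..., 2). Only the lines that attain the minimum somewhere contribute to roots; other lines are dominated. Here the surviving (envelope) indices are i = 2, i = 1, i = 0.
Intersections between consecutive envelope lines give the roots: for adjacent envelope indices i < j the intersection is x = (a_i − a_j) / (j − i). Reading off the sorted break points: {-3, -1}.
Verification: at each break x_0, at least two indices attain the minimum of min_i(a_i + i · x_0).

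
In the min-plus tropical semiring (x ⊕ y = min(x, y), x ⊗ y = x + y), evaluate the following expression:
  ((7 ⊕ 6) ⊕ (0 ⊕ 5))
((7 ⊕ 6) ⊕ (0 ⊕ 5)) = 0

Expand innermost to outermost. Recall ⊕ takes the minimum of its arguments and ⊗ takes their sum. Working out the expression ((7 ⊕ 6) ⊕ (0 ⊕ 5)) gives 0.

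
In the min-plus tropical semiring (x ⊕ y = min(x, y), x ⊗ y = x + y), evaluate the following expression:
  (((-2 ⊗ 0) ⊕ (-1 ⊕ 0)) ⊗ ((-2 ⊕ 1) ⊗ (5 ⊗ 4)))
(((-2 ⊗ 0) ⊕ (-1 ⊕ 0)) ⊗ ((-2 ⊕ 1) ⊗ (5 ⊗ 4))) = 5

Expand innermost to outermost. Recall ⊕ takes the minimum of its arguments and ⊗ takes their sum. Working out the expression (((-2 ⊗ 0) ⊕ (-1 ⊕ 0)) ⊗ ((-2 ⊕ 1) ⊗ (5 ⊗ 4))) gives 5.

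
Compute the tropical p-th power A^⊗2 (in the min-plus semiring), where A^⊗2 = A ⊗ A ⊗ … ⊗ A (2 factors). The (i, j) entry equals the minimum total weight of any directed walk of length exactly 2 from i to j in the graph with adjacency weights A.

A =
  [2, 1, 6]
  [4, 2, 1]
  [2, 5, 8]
A^⊗2 =
  [4, 3, 2]
  [3, 4, 3]
  [4, 3, 6]

Each entry (A^⊗2)_ij equals the minimum over all length-2 walks i = v_0 → v_1 → … → v_2 = j of Σ_t A[v_t][v_{t+1}]. For example, for (i, j) = (0, 2) we minimise over 3 possible intermediate vertex sequences; the minimum is 2, attained along the walk 0 → 1 → 2.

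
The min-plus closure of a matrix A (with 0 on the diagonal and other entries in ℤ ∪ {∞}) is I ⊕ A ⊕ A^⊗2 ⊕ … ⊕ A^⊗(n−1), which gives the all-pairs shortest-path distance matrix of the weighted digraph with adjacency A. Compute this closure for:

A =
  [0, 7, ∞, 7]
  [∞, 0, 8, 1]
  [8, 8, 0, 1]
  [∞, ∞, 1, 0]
Closure =
  [0, 7, 8, 7]
  [10, 0, 2, 1]
  [8, 8, 0, 1]
  [9, 9, 1, 0]

This is the Floyd-Warshall all-pairs shortest-path computation. For each intermediate vertex k = 0, 1, …, 3, update dist[i][j] ← min(dist[i][j], dist[i][k] + dist[k][j]). The final matrix gives, for each (i, j), the minimum total weight of any directed path from i to j (possibly empty when i = j).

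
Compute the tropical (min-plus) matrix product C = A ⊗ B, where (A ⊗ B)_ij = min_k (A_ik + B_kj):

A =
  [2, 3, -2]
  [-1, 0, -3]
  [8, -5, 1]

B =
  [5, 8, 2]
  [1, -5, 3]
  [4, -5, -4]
A ⊗ B =
  [2, -7, -6]
  [1, -8, -7]
  [-4, -10, -3]

Apply the min-plus product entry-by-entry:
  C[0][0] = min over k of (A[0][0] + B[0][0] = 2 + 5 = 7, A[0][1] + B[1][0] = 3 + 1 = 4, A[0][2] + B[2][0] = -2 + 4 = 2) = 2 (attained at k = 2)
  C[0][1] = min over k of (A[0][0] + B[0][1] = 2 + 8 = 10, A[0][1] + B[1][1] = 3 + -5 = -2, A[0][2] + B[2][1] = -2 + -5 = -7) = -7 (attained at k = 2)
  C[0][2] = min over k of (A[0][0] + B[0][2] = 2 + 2 = 4, A[0][1] + B[1][2] = 3 + 3 = 6, A[0][2] + B[2][2] = -2 + -4 = -6) = -6 (attained at k = 2)
  C[1][0] = min over k of (A[1][0] + B[0][0] = -1 + 5 = 4, A[1][1] + B[1][0] = 0 + 1 = 1, A[1][2] + B[2][0] = -3 + 4 = 1) = 1 (attained at k = 1)
  C[1][1] = min over k of (A[1][0] + B[0][1] = -1 + 8 = 7, A[1][1] + B[1][1] = 0 + -5 = -5, A[1][2] + B[2][1] = -3 + -5 = -8) = -8 (attained at k = 2)
  C[1][2] = min over k of (A[1][0] + B[0][2] = -1 + 2 = 1, A[1][1] + B[1][2] = 0 + 3 = 3, A[1][2] + B[2][2] = -3 + -4 = -7) = -7 (attained at k = 2)
  C[2][0] = min over k of (A[2][0] + B[0][0] = 8 + 5 = 13, A[2][1] + B[1][0] = -5 + 1 = -4, A[2][2] + B[2][0] = 1 + 4 = 5) = -4 (attained at k = 1)
  C[2][1] = min over k of (A[2][0] + B[0][1] = 8 + 8 = 16, A[2][1] + B[1][1] = -5 + -5 = -10, A[2][2] + B[2][1] = 1 + -5 = -4) = -10 (attained at k = 1)
  C[2][2] = min over k of (A[2][0] + B[0][2] = 8 + 2 = 10, A[2][1] + B[1][2] = -5 + 3 = -2, A[2][2] + B[2][2] = 1 + -4 = -3) = -3 (attained at k = 2)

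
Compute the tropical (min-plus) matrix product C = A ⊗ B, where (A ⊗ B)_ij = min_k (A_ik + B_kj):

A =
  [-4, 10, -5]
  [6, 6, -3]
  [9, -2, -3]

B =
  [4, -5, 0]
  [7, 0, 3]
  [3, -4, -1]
A ⊗ B =
  [-2, -9, -6]
  [0, -7, -4]
  [0, -7, -4]

Apply the min-plus product entry-by-entry:
  C[0][0] = min over k of (A[0][0] + B[0][0] = -4 + 4 = 0, A[0][1] + B[1][0] = 10 + 7 = 17, A[0][2] + B[2][0] = -5 + 3 = -2) = -2 (attained at k = 2)
  C[0][1] = min over k of (A[0][0] + B[0][1] = -4 + -5 = -9, A[0][1] + B[1][1] = 10 + 0 = 10, A[0][2] + B[2][1] = -5 + -4 = -9) = -9 (attained at k = 0)
  C[0][2] = min over k of (A[0][0] + B[0][2] = -4 + 0 = -4, A[0][1] + B[1][2] = 10 + 3 = 13, A[0][2] + B[2][2] = -5 + -1 = -6) = -6 (attained at k = 2)
  C[1][0] = min over k of (A[1][0] + B[0][0] = 6 + 4 = 10, A[1][1] + B[1][0] = 6 + 7 = 13, A[1][2] + B[2][0] = -3 + 3 = 0) = 0 (attained at k = 2)
  C[1][1] = min over k of (A[1][0] + B[0][1] = 6 + -5 = 1, A[1][1] + B[1][1] = 6 + 0 = 6, A[1][2] + B[2][1] = -3 + -4 = -7) = -7 (attained at k = 2)
  C[1][2] = min over k of (A[1][0] + B[0][2] = 6 + 0 = 6, A[1][1] + B[1][2] = 6 + 3 = 9, A[1][2] + B[2][2] = -3 + -1 = -4) = -4 (attained at k = 2)
  C[2][0] = min over k of (A[2][0] + B[0][0] = 9 + 4 = 13, A[2][1] + B[1][0] = -2 + 7 = 5, A[2][2] + B[2][0] = -3 + 3 = 0) = 0 (attained at k = 2)
  C[2][1] = min over k of (A[2][0] + B[0][1] = 9 + -5 = 4, A[2][1] + B[1][1] = -2 + 0 = -2, A[2][2] + B[2][1] = -3 + -4 = -7) = -7 (attained at k = 2)
  C[2][2] = min over k of (A[2][0] + B[0][2] = 9 + 0 = 9, A[2][1] + B[1][2] = -2 + 3 = 1, A[2][2] + B[2][2] = -3 + -1 = -4) = -4 (attained at k = 2)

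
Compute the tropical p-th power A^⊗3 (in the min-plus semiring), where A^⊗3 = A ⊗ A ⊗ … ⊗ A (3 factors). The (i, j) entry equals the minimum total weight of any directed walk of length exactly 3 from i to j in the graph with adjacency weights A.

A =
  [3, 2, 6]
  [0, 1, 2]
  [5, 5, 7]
A^⊗3 =
  [3, 4, 5]
  [2, 3, 4]
  [6, 7, 8]

Each entry (A^⊗3)_ij equals the minimum over all length-3 walks i = v_0 → v_1 → … → v_3 = j of Σ_t A[v_t][v_{t+1}]. For example, for (i, j) = (0, 2) we minimise over 9 possible intermediate vertex sequences; the minimum is 5, attained along the walk 0 → 1 → 1 → 2.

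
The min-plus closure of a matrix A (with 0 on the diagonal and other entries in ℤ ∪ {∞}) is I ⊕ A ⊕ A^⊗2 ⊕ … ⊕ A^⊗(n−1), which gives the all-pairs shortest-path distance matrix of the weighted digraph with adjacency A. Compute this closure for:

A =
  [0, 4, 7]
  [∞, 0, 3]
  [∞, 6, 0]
Closure =
  [0, 4, 7]
  [∞, 0, 3]
  [∞, 6, 0]

This is the Floyd-Warshall all-pairs shortest-path computation. For each intermediate vertex k = 0, 1, …, 2, update dist[i][j] ← min(dist[i][j], dist[i][k] + dist[k][j]). The final matrix gives, for each (i, j), the minimum total weight of any directed path from i to j (possibly empty when i = j).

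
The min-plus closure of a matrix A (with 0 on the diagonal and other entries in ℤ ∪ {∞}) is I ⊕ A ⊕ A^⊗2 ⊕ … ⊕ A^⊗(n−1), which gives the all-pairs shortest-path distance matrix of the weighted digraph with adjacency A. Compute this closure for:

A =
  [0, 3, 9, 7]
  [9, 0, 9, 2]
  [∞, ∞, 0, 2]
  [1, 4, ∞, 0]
Closure =
  [0, 3, 9, 5]
  [3, 0, 9, 2]
  [3, 6, 0, 2]
  [1, 4, 10, 0]

This is the Floyd-Warshall all-pairs shortest-path computation. For each intermediate vertex k = 0, 1, …, 3, update dist[i][j] ← min(dist[i][j], dist[i][k] + dist[k][j]). The final matrix gives, for each (i, j), the minimum total weight of any directed path from i to j (possibly empty when i = j).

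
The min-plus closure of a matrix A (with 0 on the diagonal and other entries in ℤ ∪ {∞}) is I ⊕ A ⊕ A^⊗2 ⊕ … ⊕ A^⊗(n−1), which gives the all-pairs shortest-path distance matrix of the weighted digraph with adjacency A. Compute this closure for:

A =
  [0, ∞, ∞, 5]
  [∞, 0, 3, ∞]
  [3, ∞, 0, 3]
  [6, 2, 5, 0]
Closure =
  [0, 7, 10, 5]
  [6, 0, 3, 6]
  [3, 5, 0, 3]
  [6, 2, 5, 0]

This is the Floyd-Warshall all-pairs shortest-path computation. For each intermediate vertex k = 0, 1, …, 3, update dist[i][j] ← min(dist[i][j], dist[i][k] + dist[k][j]). The final matrix gives, for each (i, j), the minimum total weight of any directed path from i to j (possibly empty when i = j).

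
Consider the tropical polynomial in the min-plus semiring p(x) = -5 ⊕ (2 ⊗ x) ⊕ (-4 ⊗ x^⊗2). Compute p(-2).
p(-2) = -8

A tropical monomial a ⊗ x^⊗i evaluates to a + i · x. Evaluating each term at x = -2:
  Term 0 contributes -5 + 0 · -2 = -5
  Term 1 contributes 2 + 1 · -2 = 0
  Term 2 contributes -4 + 2 · -2 = -8
p(-2) = ⊕ of these = min[-5, 0, -8] = -8.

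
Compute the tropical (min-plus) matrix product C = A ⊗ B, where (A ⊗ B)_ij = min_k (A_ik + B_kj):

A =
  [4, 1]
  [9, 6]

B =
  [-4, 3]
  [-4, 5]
A ⊗ B =
  [-3, 6]
  [2, 11]

Apply the min-plus product entry-by-entry:
  C[0][0] = min over k of (A[0][0] + B[0][0] = 4 + -4 = 0, A[0][1] + B[1][0] = 1 + -4 = -3) = -3 (attained at k = 1)
  C[0][1] = min over k of (A[0][0] + B[0][1] = 4 + 3 = 7, A[0][1] + B[1][1] = 1 + 5 = 6) = 6 (attained at k = 1)
  C[1][0] = min over k of (A[1][0] + B[0][0] = 9 + -4 = 5, A[1][1] + B[1][0] = 6 + -4 = 2) = 2 (attained at k = 1)
  C[1][1] = min over k of (A[1][0] + B[0][1] = 9 + 3 = 12, A[1][1] + B[1][1] = 6 + 5 = 11) = 11 (attained at k = 1)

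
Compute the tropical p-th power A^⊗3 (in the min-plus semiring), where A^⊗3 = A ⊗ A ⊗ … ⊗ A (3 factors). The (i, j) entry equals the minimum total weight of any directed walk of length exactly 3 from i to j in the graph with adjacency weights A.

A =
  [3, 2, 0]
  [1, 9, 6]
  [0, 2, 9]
A^⊗3 =
  [3, 2, 0]
  [1, 3, 4]
  [0, 2, 3]

Each entry (A^⊗3)_ij equals the minimum over all length-3 walks i = v_0 → v_1 → … → v_3 = j of Σ_t A[v_t][v_{t+1}]. For example, for (i, j) = (0, 2) we minimise over 9 possible intermediate vertex sequences; the minimum is 0, attained along the walk 0 → 2 → 0 → 2.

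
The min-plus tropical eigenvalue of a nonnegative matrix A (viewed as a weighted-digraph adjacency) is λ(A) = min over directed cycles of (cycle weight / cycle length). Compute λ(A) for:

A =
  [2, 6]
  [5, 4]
λ(A) = 2

Enumerate directed cycles and compute their means (weight / length). Sample:
  cycle 0 → 0: weight = 2, length = 1, mean = 2/1 ≈ 2.000
  cycle 1 → 1: weight = 4, length = 1, mean = 4/1 ≈ 4.000
  cycle 0 → 1 → 0: weight = 11, length = 2, mean = 11/2 ≈ 5.500
  cycle 1 → 0 → 1: weight = 11, length = 2, mean = 11/2 ≈ 5.500
Minimum mean = 2.000, attained e.g. along the cycle 0 → 0 with weight 2 and length 1. So λ(A) = 2/1 = 2.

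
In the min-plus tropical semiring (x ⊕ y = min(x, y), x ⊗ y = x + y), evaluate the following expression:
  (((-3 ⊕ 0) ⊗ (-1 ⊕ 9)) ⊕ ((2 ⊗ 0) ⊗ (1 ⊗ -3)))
(((-3 ⊕ 0) ⊗ (-1 ⊕ 9)) ⊕ ((2 ⊗ 0) ⊗ (1 ⊗ -3))) = -4

Expand innermost to outermost. Recall ⊕ takes the minimum of its arguments and ⊗ takes their sum. Working out the expression (((-3 ⊕ 0) ⊗ (-1 ⊕ 9)) ⊕ ((2 ⊗ 0) ⊗ (1 ⊗ -3))) gives -4.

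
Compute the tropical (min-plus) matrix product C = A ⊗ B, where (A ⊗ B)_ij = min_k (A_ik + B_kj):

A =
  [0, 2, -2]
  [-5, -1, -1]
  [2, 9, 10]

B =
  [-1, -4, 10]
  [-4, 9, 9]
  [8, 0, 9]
A ⊗ B =
  [-2, -4, 7]
  [-6, -9, 5]
  [1, -2, 12]

Apply the min-plus product entry-by-entry:
  C[0][0] = min over k of (A[0][0] + B[0][0] = 0 + -1 = -1, A[0][1] + B[1][0] = 2 + -4 = -2, A[0][2] + B[2][0] = -2 + 8 = 6) = -2 (attained at k = 1)
  C[0][1] = min over k of (A[0][0] + B[0][1] = 0 + -4 = -4, A[0][1] + B[1][1] = 2 + 9 = 11, A[0][2] + B[2][1] = -2 + 0 = -2) = -4 (attained at k = 0)
  C[0][2] = min over k of (A[0][0] + B[0][2] = 0 + 10 = 10, A[0][1] + B[1][2] = 2 + 9 = 11, A[0][2] + B[2][2] = -2 + 9 = 7) = 7 (attained at k = 2)
  C[1][0] = min over k of (A[1][0] + B[0][0] = -5 + -1 = -6, A[1][1] + B[1][0] = -1 + -4 = -5, A[1][2] + B[2][0] = -1 + 8 = 7) = -6 (attained at k = 0)
  C[1][1] = min over k of (A[1][0] + B[0][1] = -5 + -4 = -9, A[1][1] + B[1][1] = -1 + 9 = 8, A[1][2] + B[2][1] = -1 + 0 = -1) = -9 (attained at k = 0)
  C[1][2] = min over k of (A[1][0] + B[0][2] = -5 + 10 = 5, A[1][1] + B[1][2] = -1 + 9 = 8, A[1][2] + B[2][2] = -1 + 9 = 8) = 5 (attained at k = 0)
  C[2][0] = min over k of (A[2][0] + B[0][0] = 2 + -1 = 1, A[2][1] + B[1][0] = 9 + -4 = 5, A[2][2] + B[2][0] = 10 + 8 = 18) = 1 (attained at k = 0)
  C[2][1] = min over k of (A[2][0] + B[0][1] = 2 + -4 = -2, A[2][1] + B[1][1] = 9 + 9 = 18, A[2][2] + B[2][1] = 10 + 0 = 10) = -2 (attained at k = 0)
  C[2][2] = min over k of (A[2][0] + B[0][2] = 2 + 10 = 12, A[2][1] + B[1][2] = 9 + 9 = 18, A[2][2] + B[2][2] = 10 + 9 = 19) = 12 (attained at k = 0)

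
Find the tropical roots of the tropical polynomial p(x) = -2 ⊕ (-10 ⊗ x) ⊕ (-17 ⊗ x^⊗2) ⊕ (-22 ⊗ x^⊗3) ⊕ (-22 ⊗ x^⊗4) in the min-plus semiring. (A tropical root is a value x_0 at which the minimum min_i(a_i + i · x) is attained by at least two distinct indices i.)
Roots: {0, 5, 7, 8}

Each tropical root is a break point of the lower envelope of the lines y = a_i + i · x (there are 5 lines, with slopes 0, 1, ..., 4). Only the lines that attain the minimum somewhere contribute to roots; other lines are dominated. Here the surviving (envelope) indices are i = 4, i = 3, i = 2, i = 1, i = 0.
Intersections between consecutive envelope lines give the roots: for adjacent envelope indices i < j the intersection is x = (a_i − a_j) / (j − i). Reading off the sorted break points: {0, 5, 7, 8}.
Verification: at each break x_0, at least two indices attain the minimum of min_i(a_i + i · x_0).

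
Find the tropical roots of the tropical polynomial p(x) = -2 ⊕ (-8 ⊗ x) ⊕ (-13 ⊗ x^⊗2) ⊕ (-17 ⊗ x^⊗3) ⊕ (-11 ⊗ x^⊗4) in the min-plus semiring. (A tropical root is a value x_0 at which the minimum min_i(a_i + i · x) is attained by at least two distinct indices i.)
Roots: {-6, 4, 5, 6}

Each tropical root is a break point of the lower envelope of the lines y = a_i + i · x (there are 5 lines, with slopes 0, 1, ..., 4). Only the lines that attain the minimum somewhere contribute to roots; other lines are dominated. Here the surviving (envelope) indices are i = 4, i = 3, i = 2, i = 1, i = 0.
Intersections between consecutive envelope lines give the roots: for adjacent envelope indices i < j the intersection is x = (a_i − a_j) / (j − i). Reading off the sorted break points: {-6, 4, 5, 6}.
Verification: at each break x_0, at least two indices attain the minimum of min_i(a_i + i · x_0).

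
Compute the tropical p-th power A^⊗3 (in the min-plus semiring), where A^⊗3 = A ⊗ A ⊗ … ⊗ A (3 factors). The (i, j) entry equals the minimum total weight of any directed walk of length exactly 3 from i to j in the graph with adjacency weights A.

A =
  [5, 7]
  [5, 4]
A^⊗3 =
  [15, 15]
  [13, 12]

Each entry (A^⊗3)_ij equals the minimum over all length-3 walks i = v_0 → v_1 → … → v_3 = j of Σ_t A[v_t][v_{t+1}]. For example, for (i, j) = (0, 1) we minimise over 4 possible intermediate vertex sequences; the minimum is 15, attained along the walk 0 → 1 → 1 → 1.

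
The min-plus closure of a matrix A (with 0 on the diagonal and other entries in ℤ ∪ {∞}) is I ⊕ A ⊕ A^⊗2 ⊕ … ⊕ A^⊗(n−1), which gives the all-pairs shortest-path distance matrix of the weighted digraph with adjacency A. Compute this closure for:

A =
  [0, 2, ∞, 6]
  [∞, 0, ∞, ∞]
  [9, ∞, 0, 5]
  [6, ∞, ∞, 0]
Closure =
  [0, 2, ∞, 6]
  [∞, 0, ∞, ∞]
  [9, 11, 0, 5]
  [6, 8, ∞, 0]

This is the Floyd-Warshall all-pairs shortest-path computation. For each intermediate vertex k = 0, 1, …, 3, update dist[i][j] ← min(dist[i][j], dist[i][k] + dist[k][j]). The final matrix gives, for each (i, j), the minimum total weight of any directed path from i to j (possibly empty when i = j).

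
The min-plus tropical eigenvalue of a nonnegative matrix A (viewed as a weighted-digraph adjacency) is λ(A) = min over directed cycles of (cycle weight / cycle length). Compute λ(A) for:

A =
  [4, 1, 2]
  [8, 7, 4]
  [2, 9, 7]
λ(A) = 2

Enumerate directed cycles and compute their means (weight / length). Sample:
  cycle 0 → 0: weight = 4, length = 1, mean = 4/1 ≈ 4.000
  cycle 1 → 1: weight = 7, length = 1, mean = 7/1 ≈ 7.000
  cycle 2 → 2: weight = 7, length = 1, mean = 7/1 ≈ 7.000
  cycle 0 → 1 → 0: weight = 9, length = 2, mean = 9/2 ≈ 4.500
  cycle 0 → 2 → 0: weight = 4, length = 2, mean = 4/2 ≈ 2.000
  cycle 1 → 0 → 1: weight = 9, length = 2, mean = 9/2 ≈ 4.500
Minimum mean = 2.000, attained e.g. along the cycle 0 → 2 → 0 with weight 4 and length 2. So λ(A) = 4/2 = 2.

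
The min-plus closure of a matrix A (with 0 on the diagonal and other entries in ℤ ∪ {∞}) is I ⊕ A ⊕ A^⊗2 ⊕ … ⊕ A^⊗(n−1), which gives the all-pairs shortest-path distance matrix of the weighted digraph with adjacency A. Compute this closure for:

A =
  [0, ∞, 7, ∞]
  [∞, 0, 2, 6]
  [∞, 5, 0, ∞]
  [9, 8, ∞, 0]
Closure =
  [0, 12, 7, 18]
  [15, 0, 2, 6]
  [20, 5, 0, 11]
  [9, 8, 10, 0]

This is the Floyd-Warshall all-pairs shortest-path computation. For each intermediate vertex k = 0, 1, …, 3, update dist[i][j] ← min(dist[i][j], dist[i][k] + dist[k][j]). The final matrix gives, for each (i, j), the minimum total weight of any directed path from i to j (possibly empty when i = j).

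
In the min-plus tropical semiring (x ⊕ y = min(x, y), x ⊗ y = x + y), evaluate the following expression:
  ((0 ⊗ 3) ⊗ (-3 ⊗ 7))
((0 ⊗ 3) ⊗ (-3 ⊗ 7)) = 7

Expand innermost to outermost. Recall ⊕ takes the minimum of its arguments and ⊗ takes their sum. Working out the expression ((0 ⊗ 3) ⊗ (-3 ⊗ 7)) gives 7.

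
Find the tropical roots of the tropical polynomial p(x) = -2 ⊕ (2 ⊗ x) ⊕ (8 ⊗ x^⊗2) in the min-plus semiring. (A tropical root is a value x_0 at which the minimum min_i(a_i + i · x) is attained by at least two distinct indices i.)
Roots: {-6, -4}

Each tropical root is a break point of the lower envelope of the lines y = a_i + i · x (there are 3 lines, with slopes 0, 1, ..., 2). Only the lines that attain the minimum somewhere contribute to roots; other lines are dominated. Here the surviving (envelope) indices are i = 2, i = 1, i = 0.
Intersections between consecutive envelope lines give the roots: for adjacent envelope indices i < j the intersection is x = (a_i − a_j) / (j − i). Reading off the sorted break points: {-6, -4}.
Verification: at each break x_0, at least two indices attain the minimum of min_i(a_i + i · x_0).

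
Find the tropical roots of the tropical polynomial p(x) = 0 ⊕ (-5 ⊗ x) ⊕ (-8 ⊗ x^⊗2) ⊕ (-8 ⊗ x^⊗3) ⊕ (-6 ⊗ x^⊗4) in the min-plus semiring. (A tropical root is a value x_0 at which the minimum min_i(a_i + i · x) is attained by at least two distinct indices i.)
Roots: {-2, 0, 3, 5}

Each tropical root is a break point of the lower envelope of the lines y = a_i + i · x (there are 5 lines, with slopes 0, 1, ..., 4). Only the lines that attain the minimum somewhere contribute to roots; other lines are dominated. Here the surviving (envelope) indices are i = 4, i = 3, i = 2, i = 1, i = 0.
Intersections between consecutive envelope lines give the roots: for adjacent envelope indices i < j the intersection is x = (a_i − a_j) / (j − i). Reading off the sorted break points: {-2, 0, 3, 5}.
Verification: at each break x_0, at least two indices attain the minimum of min_i(a_i + i · x_0).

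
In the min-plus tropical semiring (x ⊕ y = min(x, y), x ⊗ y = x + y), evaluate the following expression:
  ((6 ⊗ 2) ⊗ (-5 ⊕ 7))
((6 ⊗ 2) ⊗ (-5 ⊕ 7)) = 3

Expand innermost to outermost. Recall ⊕ takes the minimum of its arguments and ⊗ takes their sum. Working out the expression ((6 ⊗ 2) ⊗ (-5 ⊕ 7)) gives 3.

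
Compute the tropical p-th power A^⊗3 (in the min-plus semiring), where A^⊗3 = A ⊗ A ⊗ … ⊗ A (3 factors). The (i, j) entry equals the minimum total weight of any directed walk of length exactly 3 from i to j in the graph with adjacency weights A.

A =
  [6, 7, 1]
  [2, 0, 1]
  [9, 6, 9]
A^⊗3 =
  [9, 7, 8]
  [2, 0, 1]
  [8, 6, 7]

Each entry (A^⊗3)_ij equals the minimum over all length-3 walks i = v_0 → v_1 → … → v_3 = j of Σ_t A[v_t][v_{t+1}]. For example, for (i, j) = (0, 2) we minimise over 9 possible intermediate vertex sequences; the minimum is 8, attained along the walk 0 → 1 → 1 → 2.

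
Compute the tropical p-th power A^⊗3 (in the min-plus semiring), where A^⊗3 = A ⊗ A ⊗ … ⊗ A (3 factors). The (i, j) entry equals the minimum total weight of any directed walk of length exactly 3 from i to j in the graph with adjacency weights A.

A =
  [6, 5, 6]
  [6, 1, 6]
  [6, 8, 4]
A^⊗3 =
  [12, 7, 12]
  [8, 3, 8]
  [14, 10, 12]

Each entry (A^⊗3)_ij equals the minimum over all length-3 walks i = v_0 → v_1 → … → v_3 = j of Σ_t A[v_t][v_{t+1}]. For example, for (i, j) = (0, 2) we minimise over 9 possible intermediate vertex sequences; the minimum is 12, attained along the walk 0 → 1 → 1 → 2.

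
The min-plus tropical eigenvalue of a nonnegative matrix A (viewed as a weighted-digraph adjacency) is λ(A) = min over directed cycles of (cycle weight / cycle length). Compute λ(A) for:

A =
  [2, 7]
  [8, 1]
λ(A) = 1

Enumerate directed cycles and compute their means (weight / length). Sample:
  cycle 0 → 0: weight = 2, length = 1, mean = 2/1 ≈ 2.000
  cycle 1 → 1: weight = 1, length = 1, mean = 1/1 ≈ 1.000
  cycle 0 → 1 → 0: weight = 15, length = 2, mean = 15/2 ≈ 7.500
  cycle 1 → 0 → 1: weight = 15, length = 2, mean = 15/2 ≈ 7.500
Minimum mean = 1.000, attained e.g. along the cycle 1 → 1 with weight 1 and length 1. So λ(A) = 1/1 = 1.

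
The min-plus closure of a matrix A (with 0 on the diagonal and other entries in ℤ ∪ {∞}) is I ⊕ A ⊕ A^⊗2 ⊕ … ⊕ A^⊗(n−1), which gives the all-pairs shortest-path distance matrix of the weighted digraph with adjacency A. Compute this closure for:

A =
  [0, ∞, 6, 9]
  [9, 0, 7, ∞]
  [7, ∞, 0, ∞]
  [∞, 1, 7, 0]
Closure =
  [0, 10, 6, 9]
  [9, 0, 7, 18]
  [7, 17, 0, 16]
  [10, 1, 7, 0]

This is the Floyd-Warshall all-pairs shortest-path computation. For each intermediate vertex k = 0, 1, …, 3, update dist[i][j] ← min(dist[i][j], dist[i][k] + dist[k][j]). The final matrix gives, for each (i, j), the minimum total weight of any directed path from i to j (possibly empty when i = j).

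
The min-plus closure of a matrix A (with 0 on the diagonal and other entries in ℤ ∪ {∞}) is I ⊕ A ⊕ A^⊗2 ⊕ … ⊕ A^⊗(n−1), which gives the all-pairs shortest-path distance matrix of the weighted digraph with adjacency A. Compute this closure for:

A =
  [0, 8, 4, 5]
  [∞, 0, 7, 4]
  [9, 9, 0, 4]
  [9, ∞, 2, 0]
Closure =
  [0, 8, 4, 5]
  [13, 0, 6, 4]
  [9, 9, 0, 4]
  [9, 11, 2, 0]

This is the Floyd-Warshall all-pairs shortest-path computation. For each intermediate vertex k = 0, 1, …, 3, update dist[i][j] ← min(dist[i][j], dist[i][k] + dist[k][j]). The final matrix gives, for each (i, j), the minimum total weight of any directed path from i to j (possibly empty when i = j).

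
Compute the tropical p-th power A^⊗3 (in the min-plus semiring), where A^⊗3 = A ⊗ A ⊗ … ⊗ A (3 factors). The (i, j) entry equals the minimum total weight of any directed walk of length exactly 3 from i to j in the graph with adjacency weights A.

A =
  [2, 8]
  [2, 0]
A^⊗3 =
  [6, 8]
  [2, 0]

Each entry (A^⊗3)_ij equals the minimum over all length-3 walks i = v_0 → v_1 → … → v_3 = j of Σ_t A[v_t][v_{t+1}]. For example, for (i, j) = (0, 1) we minimise over 4 possible intermediate vertex sequences; the minimum is 8, attained along the walk 0 → 1 → 1 → 1.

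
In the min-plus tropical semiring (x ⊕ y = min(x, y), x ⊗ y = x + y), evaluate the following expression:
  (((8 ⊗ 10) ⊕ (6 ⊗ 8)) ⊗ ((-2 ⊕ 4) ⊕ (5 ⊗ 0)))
(((8 ⊗ 10) ⊕ (6 ⊗ 8)) ⊗ ((-2 ⊕ 4) ⊕ (5 ⊗ 0))) = 12

Expand innermost to outermost. Recall ⊕ takes the minimum of its arguments and ⊗ takes their sum. Working out the expression (((8 ⊗ 10) ⊕ (6 ⊗ 8)) ⊗ ((-2 ⊕ 4) ⊕ (5 ⊗ 0))) gives 12.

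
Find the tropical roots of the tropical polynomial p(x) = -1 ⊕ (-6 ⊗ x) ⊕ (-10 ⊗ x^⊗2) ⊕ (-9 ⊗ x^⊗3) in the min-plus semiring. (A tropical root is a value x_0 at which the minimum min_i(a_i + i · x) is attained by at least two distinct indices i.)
Roots: {-1, 4, 5}

Each tropical root is a break point of the lower envelope of the lines y = a_i + i · x (there are 4 lines, with slopes 0, 1, ..., 3). Only the lines that attain the minimum somewhere contribute to roots; other lines are dominated. Here the surviving (envelope) indices are i = 3, i = 2, i = 1, i = 0.
Intersections between consecutive envelope lines give the roots: for adjacent envelope indices i < j the intersection is x = (a_i − a_j) / (j − i). Reading off the sorted break points: {-1, 4, 5}.
Verification: at each break x_0, at least two indices attain the minimum of min_i(a_i + i · x_0).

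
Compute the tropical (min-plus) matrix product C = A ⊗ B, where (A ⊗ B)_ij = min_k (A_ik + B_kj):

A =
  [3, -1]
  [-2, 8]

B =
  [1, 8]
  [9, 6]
A ⊗ B =
  [4, 5]
  [-1, 6]

Apply the min-plus product entry-by-entry:
  C[0][0] = min over k of (A[0][0] + B[0][0] = 3 + 1 = 4, A[0][1] + B[1][0] = -1 + 9 = 8) = 4 (attained at k = 0)
  C[0][1] = min over k of (A[0][0] + B[0][1] = 3 + 8 = 11, A[0][1] + B[1][1] = -1 + 6 = 5) = 5 (attained at k = 1)
  C[1][0] = min over k of (A[1][0] + B[0][0] = -2 + 1 = -1, A[1][1] + B[1][0] = 8 + 9 = 17) = -1 (attained at k = 0)
  C[1][1] = min over k of (A[1][0] + B[0][1] = -2 + 8 = 6, A[1][1] + B[1][1] = 8 + 6 = 14) = 6 (attained at k = 0)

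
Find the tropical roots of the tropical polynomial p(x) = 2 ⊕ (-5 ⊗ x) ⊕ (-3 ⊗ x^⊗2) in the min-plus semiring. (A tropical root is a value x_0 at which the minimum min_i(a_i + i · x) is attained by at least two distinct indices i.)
Roots: {-2, 7}

Each tropical root is a break point of the lower envelope of the lines y = a_i + i · x (there are 3 lines, with slopes 0, 1, ..., 2). Only the lines that attain the minimum somewhere contribute to roots; other lines are dominated. Here the surviving (envelope) indices are i = 2, i = 1, i = 0.
Intersections between consecutive envelope lines give the roots: for adjacent envelope indices i < j the intersection is x = (a_i − a_j) / (j − i). Reading off the sorted break points: {-2, 7}.
Verification: at each break x_0, at least two indices attain the minimum of min_i(a_i + i · x_0).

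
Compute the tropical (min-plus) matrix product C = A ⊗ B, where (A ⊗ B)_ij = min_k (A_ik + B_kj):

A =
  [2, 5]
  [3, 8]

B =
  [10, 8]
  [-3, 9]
A ⊗ B =
  [2, 10]
  [5, 11]

Apply the min-plus product entry-by-entry:
  C[0][0] = min over k of (A[0][0] + B[0][0] = 2 + 10 = 12, A[0][1] + B[1][0] = 5 + -3 = 2) = 2 (attained at k = 1)
  C[0][1] = min over k of (A[0][0] + B[0][1] = 2 + 8 = 10, A[0][1] + B[1][1] = 5 + 9 = 14) = 10 (attained at k = 0)
  C[1][0] = min over k of (A[1][0] + B[0][0] = 3 + 10 = 13, A[1][1] + B[1][0] = 8 + -3 = 5) = 5 (attained at k = 1)
  C[1][1] = min over k of (A[1][0] + B[0][1] = 3 + 8 = 11, A[1][1] + B[1][1] = 8 + 9 = 17) = 11 (attained at k = 0)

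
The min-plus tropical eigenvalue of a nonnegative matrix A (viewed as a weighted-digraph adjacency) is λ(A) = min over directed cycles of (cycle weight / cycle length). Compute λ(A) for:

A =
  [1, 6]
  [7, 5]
λ(A) = 1

Enumerate directed cycles and compute their means (weight / length). Sample:
  cycle 0 → 0: weight = 1, length = 1, mean = 1/1 ≈ 1.000
  cycle 1 → 1: weight = 5, length = 1, mean = 5/1 ≈ 5.000
  cycle 0 → 1 → 0: weight = 13, length = 2, mean = 13/2 ≈ 6.500
  cycle 1 → 0 → 1: weight = 13, length = 2, mean = 13/2 ≈ 6.500
Minimum mean = 1.000, attained e.g. along the cycle 0 → 0 with weight 1 and length 1. So λ(A) = 1/1 = 1.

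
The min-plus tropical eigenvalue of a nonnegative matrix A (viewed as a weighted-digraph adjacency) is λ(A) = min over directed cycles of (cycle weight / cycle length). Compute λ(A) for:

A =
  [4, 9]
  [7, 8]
λ(A) = 4

Enumerate directed cycles and compute their means (weight / length). Sample:
  cycle 0 → 0: weight = 4, length = 1, mean = 4/1 ≈ 4.000
  cycle 1 → 1: weight = 8, length = 1, mean = 8/1 ≈ 8.000
  cycle 0 → 1 → 0: weight = 16, length = 2, mean = 16/2 ≈ 8.000
  cycle 1 → 0 → 1: weight = 16, length = 2, mean = 16/2 ≈ 8.000
Minimum mean = 4.000, attained e.g. along the cycle 0 → 0 with weight 4 and length 1. So λ(A) = 4/1 = 4.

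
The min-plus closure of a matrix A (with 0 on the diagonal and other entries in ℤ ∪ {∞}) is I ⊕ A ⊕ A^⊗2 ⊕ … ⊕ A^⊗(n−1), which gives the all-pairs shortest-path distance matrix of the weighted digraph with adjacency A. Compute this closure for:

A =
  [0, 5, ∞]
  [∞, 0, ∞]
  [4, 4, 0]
Closure =
  [0, 5, ∞]
  [∞, 0, ∞]
  [4, 4, 0]

This is the Floyd-Warshall all-pairs shortest-path computation. For each intermediate vertex k = 0, 1, …, 2, update dist[i][j] ← min(dist[i][j], dist[i][k] + dist[k][j]). The final matrix gives, for each (i, j), the minimum total weight of any directed path from i to j (possibly empty when i = j).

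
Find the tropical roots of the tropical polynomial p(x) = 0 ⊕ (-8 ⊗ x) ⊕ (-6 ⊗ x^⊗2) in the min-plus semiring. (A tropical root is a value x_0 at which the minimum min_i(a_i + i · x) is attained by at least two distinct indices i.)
Roots: {-2, 8}

Each tropical root is a break point of the lower envelope of the lines y = a_i + i · x (there are 3 lines, with slopes 0, 1, ..., 2). Only the lines that attain the minimum somewhere contribute to roots; other lines are dominated. Here the surviving (envelope) indices are i = 2, i = 1, i = 0.
Intersections between consecutive envelope lines give the roots: for adjacent envelope indices i < j the intersection is x = (a_i − a_j) / (j − i). Reading off the sorted break points: {-2, 8}.
Verification: at each break x_0, at least two indices attain the minimum of min_i(a_i + i · x_0).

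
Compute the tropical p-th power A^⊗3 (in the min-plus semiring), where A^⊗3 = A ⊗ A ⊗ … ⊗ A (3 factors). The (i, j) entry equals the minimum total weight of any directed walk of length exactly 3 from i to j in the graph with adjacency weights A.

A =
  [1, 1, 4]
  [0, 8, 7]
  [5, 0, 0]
A^⊗3 =
  [2, 2, 4]
  [1, 2, 4]
  [0, 0, 0]

Each entry (A^⊗3)_ij equals the minimum over all length-3 walks i = v_0 → v_1 → … → v_3 = j of Σ_t A[v_t][v_{t+1}]. For example, for (i, j) = (0, 2) we minimise over 9 possible intermediate vertex sequences; the minimum is 4, attained along the walk 0 → 2 → 2 → 2.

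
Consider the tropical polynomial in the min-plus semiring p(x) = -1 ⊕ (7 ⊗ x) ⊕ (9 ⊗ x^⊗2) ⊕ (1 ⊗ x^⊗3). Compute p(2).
p(2) = -1

A tropical monomial a ⊗ x^⊗i evaluates to a + i · x. Evaluating each term at x = 2:
  Term 0 contributes -1 + 0 · 2 = -1
  Term 1 contributes 7 + 1 · 2 = 9
  Term 2 contributes 9 + 2 · 2 = 13
  Term 3 contributes 1 + 3 · 2 = 7
p(2) = ⊕ of these = min[-1, 9, 13, 7] = -1.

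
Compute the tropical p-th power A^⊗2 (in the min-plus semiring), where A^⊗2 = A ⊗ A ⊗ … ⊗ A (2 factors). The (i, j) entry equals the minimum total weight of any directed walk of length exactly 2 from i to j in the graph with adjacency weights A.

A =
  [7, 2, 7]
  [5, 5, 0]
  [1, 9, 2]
A^⊗2 =
  [7, 7, 2]
  [1, 7, 2]
  [3, 3, 4]

Each entry (A^⊗2)_ij equals the minimum over all length-2 walks i = v_0 → v_1 → … → v_2 = j of Σ_t A[v_t][v_{t+1}]. For example, for (i, j) = (0, 2) we minimise over 3 possible intermediate vertex sequences; the minimum is 2, attained along the walk 0 → 1 → 2.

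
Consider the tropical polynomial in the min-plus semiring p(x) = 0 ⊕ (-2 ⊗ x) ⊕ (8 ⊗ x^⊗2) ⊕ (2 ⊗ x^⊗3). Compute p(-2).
p(-2) = -4

A tropical monomial a ⊗ x^⊗i evaluates to a + i · x. Evaluating each term at x = -2:
  Term 0 contributes 0 + 0 · -2 = 0
  Term 1 contributes -2 + 1 · -2 = -4
  Term 2 contributes 8 + 2 · -2 = 4
  Term 3 contributes 2 + 3 · -2 = -4
p(-2) = ⊕ of these = min[0, -4, 4, -4] = -4.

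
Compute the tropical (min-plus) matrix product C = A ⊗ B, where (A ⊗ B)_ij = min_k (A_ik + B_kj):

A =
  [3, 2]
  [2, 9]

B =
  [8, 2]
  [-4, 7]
A ⊗ B =
  [-2, 5]
  [5, 4]

Apply the min-plus product entry-by-entry:
  C[0][0] = min over k of (A[0][0] + B[0][0] = 3 + 8 = 11, A[0][1] + B[1][0] = 2 + -4 = -2) = -2 (attained at k = 1)
  C[0][1] = min over k of (A[0][0] + B[0][1] = 3 + 2 = 5, A[0][1] + B[1][1] = 2 + 7 = 9) = 5 (attained at k = 0)
  C[1][0] = min over k of (A[1][0] + B[0][0] = 2 + 8 = 10, A[1][1] + B[1][0] = 9 + -4 = 5) = 5 (attained at k = 1)
  C[1][1] = min over k of (A[1][0] + B[0][1] = 2 + 2 = 4, A[1][1] + B[1][1] = 9 + 7 = 16) = 4 (attained at k = 0)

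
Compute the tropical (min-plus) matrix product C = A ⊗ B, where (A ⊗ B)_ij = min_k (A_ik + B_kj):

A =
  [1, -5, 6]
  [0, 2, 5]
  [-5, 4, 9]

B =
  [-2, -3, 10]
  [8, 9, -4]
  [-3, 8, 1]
A ⊗ B =
  [-1, -2, -9]
  [-2, -3, -2]
  [-7, -8, 0]

Apply the min-plus product entry-by-entry:
  C[0][0] = min over k of (A[0][0] + B[0][0] = 1 + -2 = -1, A[0][1] + B[1][0] = -5 + 8 = 3, A[0][2] + B[2][0] = 6 + -3 = 3) = -1 (attained at k = 0)
  C[0][1] = min over k of (A[0][0] + B[0][1] = 1 + -3 = -2, A[0][1] + B[1][1] = -5 + 9 = 4, A[0][2] + B[2][1] = 6 + 8 = 14) = -2 (attained at k = 0)
  C[0][2] = min over k of (A[0][0] + B[0][2] = 1 + 10 = 11, A[0][1] + B[1][2] = -5 + -4 = -9, A[0][2] + B[2][2] = 6 + 1 = 7) = -9 (attained at k = 1)
  C[1][0] = min over k of (A[1][0] + B[0][0] = 0 + -2 = -2, A[1][1] + B[1][0] = 2 + 8 = 10, A[1][2] + B[2][0] = 5 + -3 = 2) = -2 (attained at k = 0)
  C[1][1] = min over k of (A[1][0] + B[0][1] = 0 + -3 = -3, A[1][1] + B[1][1] = 2 + 9 = 11, A[1][2] + B[2][1] = 5 + 8 = 13) = -3 (attained at k = 0)
  C[1][2] = min over k of (A[1][0] + B[0][2] = 0 + 10 = 10, A[1][1] + B[1][2] = 2 + -4 = -2, A[1][2] + B[2][2] = 5 + 1 = 6) = -2 (attained at k = 1)
  C[2][0] = min over k of (A[2][0] + B[0][0] = -5 + -2 = -7, A[2][1] + B[1][0] = 4 + 8 = 12, A[2][2] + B[2][0] = 9 + -3 = 6) = -7 (attained at k = 0)
  C[2][1] = min over k of (A[2][0] + B[0][1] = -5 + -3 = -8, A[2][1] + B[1][1] = 4 + 9 = 13, A[2][2] + B[2][1] = 9 + 8 = 17) = -8 (attained at k = 0)
  C[2][2] = min over k of (A[2][0] + B[0][2] = -5 + 10 = 5, A[2][1] + B[1][2] = 4 + -4 = 0, A[2][2] + B[2][2] = 9 + 1 = 10) = 0 (attained at k = 1)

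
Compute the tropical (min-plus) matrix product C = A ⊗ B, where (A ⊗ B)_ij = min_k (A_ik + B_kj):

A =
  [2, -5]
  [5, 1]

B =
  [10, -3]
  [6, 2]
A ⊗ B =
  [1, -3]
  [7, 2]

Apply the min-plus product entry-by-entry:
  C[0][0] = min over k of (A[0][0] + B[0][0] = 2 + 10 = 12, A[0][1] + B[1][0] = -5 + 6 = 1) = 1 (attained at k = 1)
  C[0][1] = min over k of (A[0][0] + B[0][1] = 2 + -3 = -1, A[0][1] + B[1][1] = -5 + 2 = -3) = -3 (attained at k = 1)
  C[1][0] = min over k of (A[1][0] + B[0][0] = 5 + 10 = 15, A[1][1] + B[1][0] = 1 + 6 = 7) = 7 (attained at k = 1)
  C[1][1] = min over k of (A[1][0] + B[0][1] = 5 + -3 = 2, A[1][1] + B[1][1] = 1 + 2 = 3) = 2 (attained at k = 0)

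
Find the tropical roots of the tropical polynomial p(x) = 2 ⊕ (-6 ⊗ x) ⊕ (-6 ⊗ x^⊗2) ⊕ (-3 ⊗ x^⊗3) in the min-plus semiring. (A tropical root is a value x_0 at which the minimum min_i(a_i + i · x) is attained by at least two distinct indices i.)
Roots: {-3, 0, 8}

Each tropical root is a break point of the lower envelope of the lines y = a_i + i · x (there are 4 lines, with slopes 0, 1, ..., 3). Only the lines that attain the minimum somewhere contribute to roots; other lines are dominated. Here the surviving (envelope) indices are i = 3, i = 2, i = 1, i = 0.
Intersections between consecutive envelope lines give the roots: for adjacent envelope indices i < j the intersection is x = (a_i − a_j) / (j − i). Reading off the sorted break points: {-3, 0, 8}.
Verification: at each break x_0, at least two indices attain the minimum of min_i(a_i + i · x_0).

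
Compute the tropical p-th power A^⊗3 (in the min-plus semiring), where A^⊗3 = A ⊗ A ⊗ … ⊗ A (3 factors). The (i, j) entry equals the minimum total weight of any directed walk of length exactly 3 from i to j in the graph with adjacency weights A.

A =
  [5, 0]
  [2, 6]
A^⊗3 =
  [7, 2]
  [4, 7]

Each entry (A^⊗3)_ij equals the minimum over all length-3 walks i = v_0 → v_1 → … → v_3 = j of Σ_t A[v_t][v_{t+1}]. For example, for (i, j) = (0, 1) we minimise over 4 possible intermediate vertex sequences; the minimum is 2, attained along the walk 0 → 1 → 0 → 1.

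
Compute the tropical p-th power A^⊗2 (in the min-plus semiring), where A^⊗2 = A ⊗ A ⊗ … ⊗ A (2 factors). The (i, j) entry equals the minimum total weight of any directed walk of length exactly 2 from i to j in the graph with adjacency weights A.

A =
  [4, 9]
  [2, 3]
A^⊗2 =
  [8, 12]
  [5, 6]

Each entry (A^⊗2)_ij equals the minimum over all length-2 walks i = v_0 → v_1 → … → v_2 = j of Σ_t A[v_t][v_{t+1}]. For example, for (i, j) = (0, 1) we minimise over 2 possible intermediate vertex sequences; the minimum is 12, attained along the walk 0 → 1 → 1.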